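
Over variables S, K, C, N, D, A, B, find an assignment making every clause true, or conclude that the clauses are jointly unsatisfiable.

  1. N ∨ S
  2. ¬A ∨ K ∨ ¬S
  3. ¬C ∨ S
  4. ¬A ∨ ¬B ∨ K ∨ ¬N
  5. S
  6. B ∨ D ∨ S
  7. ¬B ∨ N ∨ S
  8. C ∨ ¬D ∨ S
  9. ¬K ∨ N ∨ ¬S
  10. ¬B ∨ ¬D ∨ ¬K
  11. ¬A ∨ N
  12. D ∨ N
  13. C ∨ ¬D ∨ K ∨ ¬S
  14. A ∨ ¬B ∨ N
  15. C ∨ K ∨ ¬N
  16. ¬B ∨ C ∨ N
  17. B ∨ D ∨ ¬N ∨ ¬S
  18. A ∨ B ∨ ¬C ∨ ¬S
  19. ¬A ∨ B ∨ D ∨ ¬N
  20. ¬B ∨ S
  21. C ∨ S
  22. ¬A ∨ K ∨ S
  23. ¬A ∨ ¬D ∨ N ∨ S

S = True, K = True, C = True, N = True, D = False, A = True, B = True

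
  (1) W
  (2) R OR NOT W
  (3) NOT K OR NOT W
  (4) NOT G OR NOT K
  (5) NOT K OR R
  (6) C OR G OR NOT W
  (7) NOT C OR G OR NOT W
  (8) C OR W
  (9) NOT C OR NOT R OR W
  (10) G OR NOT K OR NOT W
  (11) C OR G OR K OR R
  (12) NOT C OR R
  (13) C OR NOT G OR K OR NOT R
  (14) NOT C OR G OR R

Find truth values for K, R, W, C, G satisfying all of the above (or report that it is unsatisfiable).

Unit clause (W) forces W = True.
In (R OR NOT W) only R is left, so R = True.
In (NOT K OR NOT W) only NOT K is left, so K = False.
Try C = False:
  (C OR G OR NOT W) forces G = True.
  clause (C OR NOT G OR K OR NOT R) is falsified — backtrack.
So C = True.
  then (NOT C OR G OR NOT W) forces G = True.
All clauses satisfied.

K=F, R=T, W=T, C=T, G=T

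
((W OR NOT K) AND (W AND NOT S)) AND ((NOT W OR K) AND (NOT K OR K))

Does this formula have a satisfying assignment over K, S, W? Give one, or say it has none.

K = True, S = False, W = True

  (W OR NOT K) AND (W AND NOT S) = True
    W OR NOT K = True
      NOT K = False
    W AND NOT S = True
      NOT S = True
  (NOT W OR K) AND (NOT K OR K) = True
    NOT W OR K = True
      NOT W = False
    NOT K OR K = True
      NOT K = False
Both conjuncts True, so the formula holds.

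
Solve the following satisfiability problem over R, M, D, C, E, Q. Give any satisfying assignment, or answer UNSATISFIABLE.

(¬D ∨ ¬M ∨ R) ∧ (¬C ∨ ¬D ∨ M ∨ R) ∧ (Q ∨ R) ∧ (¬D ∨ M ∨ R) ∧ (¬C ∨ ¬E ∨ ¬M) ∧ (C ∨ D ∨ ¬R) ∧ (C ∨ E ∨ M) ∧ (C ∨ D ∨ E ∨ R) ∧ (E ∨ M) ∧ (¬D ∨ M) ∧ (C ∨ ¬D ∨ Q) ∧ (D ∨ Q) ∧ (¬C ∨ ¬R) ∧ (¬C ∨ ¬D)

R = True, M = True, D = True, C = False, E = False, Q = True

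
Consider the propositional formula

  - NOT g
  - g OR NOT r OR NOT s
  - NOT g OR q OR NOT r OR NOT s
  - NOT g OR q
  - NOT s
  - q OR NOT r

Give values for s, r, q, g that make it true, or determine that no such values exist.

s: False, r: False, q: True, g: False

Unit clause (NOT g) forces g = False.
Unit clause (NOT s) forces s = False.
Set r = False.
Set q = True.
Check each clause:
  (NOT g): NOT g holds.
  (g OR NOT r OR NOT s): NOT r holds.
  (NOT g OR q OR NOT r OR NOT s): NOT g holds.
  (NOT g OR q): NOT g holds.
  (NOT s): NOT s holds.
  (q OR NOT r): q holds.
All clauses satisfied.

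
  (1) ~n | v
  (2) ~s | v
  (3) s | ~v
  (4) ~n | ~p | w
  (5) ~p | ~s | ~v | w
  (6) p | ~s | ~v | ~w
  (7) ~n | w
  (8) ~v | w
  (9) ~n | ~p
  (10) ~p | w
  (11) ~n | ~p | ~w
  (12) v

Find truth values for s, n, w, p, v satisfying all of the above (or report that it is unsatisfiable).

s=T, n=F, w=T, p=T, v=T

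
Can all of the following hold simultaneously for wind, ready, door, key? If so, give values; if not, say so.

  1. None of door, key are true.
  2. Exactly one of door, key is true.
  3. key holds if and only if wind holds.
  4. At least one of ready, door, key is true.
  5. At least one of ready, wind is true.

The formula is unsatisfiable.

Case door = True:
  Constraint (1) is violated (door=T) — contradiction.
Case door = False:
  (1) forces key = False.
  Constraint (2) is violated (door=F, key=F) — contradiction.
Both cases fail — unsatisfiable.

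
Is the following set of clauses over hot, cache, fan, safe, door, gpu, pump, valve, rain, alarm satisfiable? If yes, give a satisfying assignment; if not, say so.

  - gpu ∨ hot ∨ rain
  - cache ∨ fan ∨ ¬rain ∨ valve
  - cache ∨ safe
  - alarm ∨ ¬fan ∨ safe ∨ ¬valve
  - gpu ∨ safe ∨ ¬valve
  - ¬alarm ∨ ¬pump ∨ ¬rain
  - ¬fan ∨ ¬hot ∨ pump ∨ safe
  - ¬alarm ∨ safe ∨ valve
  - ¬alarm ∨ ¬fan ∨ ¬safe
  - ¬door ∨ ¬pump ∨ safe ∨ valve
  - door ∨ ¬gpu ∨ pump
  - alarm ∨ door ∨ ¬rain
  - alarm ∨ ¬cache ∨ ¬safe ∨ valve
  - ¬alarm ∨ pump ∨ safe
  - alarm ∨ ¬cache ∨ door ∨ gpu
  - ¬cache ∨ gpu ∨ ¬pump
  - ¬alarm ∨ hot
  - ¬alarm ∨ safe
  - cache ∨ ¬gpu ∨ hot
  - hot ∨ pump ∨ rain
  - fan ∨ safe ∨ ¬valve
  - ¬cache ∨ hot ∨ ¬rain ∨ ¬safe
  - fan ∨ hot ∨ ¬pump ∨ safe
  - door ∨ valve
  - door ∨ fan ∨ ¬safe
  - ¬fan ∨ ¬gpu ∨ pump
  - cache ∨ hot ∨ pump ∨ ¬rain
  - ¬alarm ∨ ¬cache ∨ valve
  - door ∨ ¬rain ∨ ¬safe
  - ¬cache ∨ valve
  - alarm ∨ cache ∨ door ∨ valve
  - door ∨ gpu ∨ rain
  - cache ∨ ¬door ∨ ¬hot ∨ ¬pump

hot=T, cache=F, fan=F, safe=T, door=T, gpu=T, pump=F, valve=T, rain=T, alarm=F

Set hot = True.
Set cache = False.
  then (cache ∨ safe) forces safe = True.
Set fan = False.
  then (door ∨ fan ∨ ¬safe) forces door = True.
  then (cache ∨ ¬door ∨ ¬hot ∨ ¬pump) forces pump = False.
Set gpu = True.
Set valve = True.
Set rain = True.
Set alarm = False.
All clauses satisfied.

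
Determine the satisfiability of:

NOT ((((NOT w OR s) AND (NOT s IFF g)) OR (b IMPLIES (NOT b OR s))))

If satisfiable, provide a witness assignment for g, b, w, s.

g = False; b = True; w = False; s = False

  NOT ((((NOT w OR s) AND (NOT s IFF g)) OR (b IMPLIES (NOT b OR s)))) = True
    ((NOT w OR s) AND (NOT s IFF g)) OR (b IMPLIES (NOT b OR s)) = False
      (NOT w OR s) AND (NOT s IFF g) = False
        NOT w OR s = True
          NOT w = True
        NOT s IFF g = False
          NOT s = True
      b IMPLIES (NOT b OR s) = False
        NOT b OR s = False
          NOT b = False
The formula evaluates to True.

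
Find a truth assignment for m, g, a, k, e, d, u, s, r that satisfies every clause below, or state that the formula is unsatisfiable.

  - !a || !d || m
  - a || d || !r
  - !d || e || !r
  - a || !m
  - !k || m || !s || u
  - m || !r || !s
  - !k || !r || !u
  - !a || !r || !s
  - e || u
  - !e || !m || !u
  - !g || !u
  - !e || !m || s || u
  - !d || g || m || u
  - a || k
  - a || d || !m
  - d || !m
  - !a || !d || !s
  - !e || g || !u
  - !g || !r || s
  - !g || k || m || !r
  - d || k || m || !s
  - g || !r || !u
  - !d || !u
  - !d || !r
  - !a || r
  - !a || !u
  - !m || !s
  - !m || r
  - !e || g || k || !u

Set m = False.
Set g = False.
Set a = True.
  then (!a || !d || m) forces d = False.
  then (!a || r) forces r = True.
  then (!a || !u) forces u = False.
  then (m || !r || !s) forces s = False.
  then (e || u) forces e = True.
Set k = True.
All clauses satisfied.

m: False, g: False, a: True, k: True, e: True, d: False, u: False, s: False, r: True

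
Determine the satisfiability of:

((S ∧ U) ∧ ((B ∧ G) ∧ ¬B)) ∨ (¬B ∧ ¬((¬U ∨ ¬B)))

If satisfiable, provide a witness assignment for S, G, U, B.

Case B = True: the formula becomes ((S ∧ U) ∧ False) ∨ (False ∧ ¬(¬U)) = False.
Case B = False: the formula becomes ((S ∧ U) ∧ False) ∨ (True ∧ False) = False.
Both cases fail — unsatisfiable.

Unsatisfiable — no assignment works.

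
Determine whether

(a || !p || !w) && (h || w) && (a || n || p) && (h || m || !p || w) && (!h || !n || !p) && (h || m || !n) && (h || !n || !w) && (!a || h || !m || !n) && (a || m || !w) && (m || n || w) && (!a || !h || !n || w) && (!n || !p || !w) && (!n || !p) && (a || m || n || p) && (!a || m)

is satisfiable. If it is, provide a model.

Set n = True.
  then (!n || !p) forces p = False.
Set m = True.
Set w = True.
  then (h || !n || !w) forces h = True.
Set a = False.
All clauses satisfied.

n: True; p: False; m: True; w: True; a: False; h: True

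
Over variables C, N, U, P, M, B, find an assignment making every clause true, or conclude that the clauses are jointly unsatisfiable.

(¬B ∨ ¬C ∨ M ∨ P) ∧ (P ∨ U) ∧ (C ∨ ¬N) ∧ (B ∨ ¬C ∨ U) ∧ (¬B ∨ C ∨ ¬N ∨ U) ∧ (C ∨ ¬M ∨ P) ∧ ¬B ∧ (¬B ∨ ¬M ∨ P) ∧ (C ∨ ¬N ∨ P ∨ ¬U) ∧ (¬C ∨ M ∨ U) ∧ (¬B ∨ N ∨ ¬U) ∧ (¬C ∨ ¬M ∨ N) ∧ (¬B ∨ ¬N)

Unit clause (¬B) forces B = False.
Set C = True.
  then (B ∨ ¬C ∨ U) forces U = True.
Set N = True.
Set P = False.
Set M = True.
All clauses satisfied.

C: True, N: True, U: True, P: False, M: True, B: False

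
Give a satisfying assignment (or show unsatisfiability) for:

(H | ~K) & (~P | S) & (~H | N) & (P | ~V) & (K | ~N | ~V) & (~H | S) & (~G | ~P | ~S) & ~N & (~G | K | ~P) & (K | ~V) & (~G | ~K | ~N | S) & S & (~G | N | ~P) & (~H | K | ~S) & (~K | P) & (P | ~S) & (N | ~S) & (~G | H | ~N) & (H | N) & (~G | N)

No satisfying assignment exists.

Case S = True:
  (~N) forces N = False.
  Clause (N | ~S) is falsified — contradiction.
Case S = False:
  Clause (S) is falsified — contradiction.
Both cases fail, so the formula is unsatisfiable.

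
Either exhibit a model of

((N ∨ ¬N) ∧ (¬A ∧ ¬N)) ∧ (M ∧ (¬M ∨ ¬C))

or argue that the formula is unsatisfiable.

M = True, A = False, N = False, C = False

  (N ∨ ¬N) ∧ (¬A ∧ ¬N) = True
    N ∨ ¬N = True
      ¬N = True
    ¬A ∧ ¬N = True
      ¬A = True
      ¬N = True
  M ∧ (¬M ∨ ¬C) = True
    ¬M ∨ ¬C = True
      ¬M = False
      ¬C = True
Both conjuncts True, so the formula holds.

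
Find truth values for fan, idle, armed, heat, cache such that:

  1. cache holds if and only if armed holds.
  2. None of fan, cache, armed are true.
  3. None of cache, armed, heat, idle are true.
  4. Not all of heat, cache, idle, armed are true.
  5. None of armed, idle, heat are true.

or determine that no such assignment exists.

fan: False, idle: False, armed: False, heat: False, cache: False

  (1) cache=F, armed=F — same ✓
  (2) {fan, cache, armed}: 0 true — none ✓
  (3) {cache, armed, heat, idle}: 0 true — none ✓
  (4) {heat, cache, idle, armed}: 0/4 true — not all ✓
  (5) {armed, idle, heat}: 0 true — none ✓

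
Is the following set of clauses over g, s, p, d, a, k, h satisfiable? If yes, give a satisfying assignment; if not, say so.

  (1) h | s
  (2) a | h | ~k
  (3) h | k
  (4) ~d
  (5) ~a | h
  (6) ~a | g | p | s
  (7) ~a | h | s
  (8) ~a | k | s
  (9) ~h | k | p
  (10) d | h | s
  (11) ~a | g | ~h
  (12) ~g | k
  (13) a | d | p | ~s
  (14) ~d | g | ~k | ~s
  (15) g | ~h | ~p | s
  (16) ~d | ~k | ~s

g: True, s: False, p: False, d: False, a: False, k: True, h: True

Unit clause (~d) forces d = False.
Set g = True.
  then (~g | k) forces k = True.
Set s = False.
  then (h | s) forces h = True.
Set p = False.
Set a = False.
All clauses satisfied.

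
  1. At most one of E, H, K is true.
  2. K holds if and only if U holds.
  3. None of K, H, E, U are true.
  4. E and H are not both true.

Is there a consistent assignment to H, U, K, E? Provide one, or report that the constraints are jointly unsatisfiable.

H = False; U = False; K = False; E = False

  (1) {E, H, K}: 0 true — at most one ✓
  (2) K=F, U=F — same ✓
  (3) {K, H, E, U}: 0 true — none ✓
  (4) E=F, H=F — not both ✓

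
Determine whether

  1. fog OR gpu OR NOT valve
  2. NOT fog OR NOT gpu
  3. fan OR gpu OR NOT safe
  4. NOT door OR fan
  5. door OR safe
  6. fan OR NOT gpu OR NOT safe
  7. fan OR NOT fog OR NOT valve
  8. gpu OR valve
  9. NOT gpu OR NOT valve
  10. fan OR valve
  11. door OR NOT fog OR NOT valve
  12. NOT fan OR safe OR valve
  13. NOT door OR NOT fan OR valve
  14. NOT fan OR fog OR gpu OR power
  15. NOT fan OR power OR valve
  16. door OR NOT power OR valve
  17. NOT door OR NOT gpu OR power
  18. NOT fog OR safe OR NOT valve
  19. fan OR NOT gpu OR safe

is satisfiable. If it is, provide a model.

Set power = True.
Set gpu = False.
  then (gpu OR valve) forces valve = True.
  then (fog OR gpu OR NOT valve) forces fog = True.
  then (fan OR NOT fog OR NOT valve) forces fan = True.
  then (door OR NOT fog OR NOT valve) forces door = True.
  then (NOT fog OR safe OR NOT valve) forces safe = True.
All clauses satisfied.

power: True, gpu: False, safe: True, fan: True, fog: True, door: True, valve: True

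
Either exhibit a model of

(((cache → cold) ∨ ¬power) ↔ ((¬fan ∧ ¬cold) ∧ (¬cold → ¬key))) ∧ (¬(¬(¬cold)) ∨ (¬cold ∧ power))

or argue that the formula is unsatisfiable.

key = False, cold = False, fan = False, power = True, cache = False

  ((cache → cold) ∨ ¬power) ↔ ((¬fan ∧ ¬cold) ∧ (¬cold → ¬key)) = True
    (cache → cold) ∨ ¬power = True
      cache → cold = True
      ¬power = False
    (¬fan ∧ ¬cold) ∧ (¬cold → ¬key) = True
      ¬fan ∧ ¬cold = True
        ¬fan = True
        ¬cold = True
      ¬cold → ¬key = True
        ¬cold = True
        ¬key = True
  ¬(¬(¬cold)) ∨ (¬cold ∧ power) = True
    ¬(¬(¬cold)) = True
      ¬(¬cold) = False
        ¬cold = True
    ¬cold ∧ power = True
      ¬cold = True
Both conjuncts True, so the formula holds.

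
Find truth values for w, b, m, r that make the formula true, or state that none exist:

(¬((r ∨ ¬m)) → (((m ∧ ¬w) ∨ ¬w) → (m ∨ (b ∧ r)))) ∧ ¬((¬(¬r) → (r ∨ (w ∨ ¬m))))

The conjunct ¬((¬(¬r) → (r ∨ (w ∨ ¬m)))) is unsatisfiable on its own:
  w=F, m=F, r=F: evaluates to False.
  w=F, m=F, r=T: evaluates to False.
  w=F, m=T, r=F: evaluates to False.
  w=F, m=T, r=T: evaluates to False.
  w=T, m=F, r=F: evaluates to False.
  w=T, m=F, r=T: evaluates to False.
  w=T, m=T, r=F: evaluates to False.
  w=T, m=T, r=T: evaluates to False.
So the whole conjunction is unsatisfiable.

UNSATISFIABLE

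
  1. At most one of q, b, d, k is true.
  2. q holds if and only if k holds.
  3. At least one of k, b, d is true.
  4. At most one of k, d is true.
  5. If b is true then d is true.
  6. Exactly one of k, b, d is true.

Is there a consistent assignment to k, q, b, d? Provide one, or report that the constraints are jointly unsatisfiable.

k: False, q: False, b: False, d: True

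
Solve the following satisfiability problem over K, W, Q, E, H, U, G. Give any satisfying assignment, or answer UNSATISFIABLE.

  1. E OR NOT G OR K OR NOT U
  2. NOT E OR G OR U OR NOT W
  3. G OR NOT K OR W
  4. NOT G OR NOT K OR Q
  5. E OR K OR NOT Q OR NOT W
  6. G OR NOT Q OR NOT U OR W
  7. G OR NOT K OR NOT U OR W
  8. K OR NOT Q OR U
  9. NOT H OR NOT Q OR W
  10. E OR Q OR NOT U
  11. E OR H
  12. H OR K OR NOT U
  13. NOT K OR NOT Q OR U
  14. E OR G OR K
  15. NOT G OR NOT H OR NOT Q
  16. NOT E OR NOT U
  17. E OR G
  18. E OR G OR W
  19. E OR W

Set K = False.
Set W = True.
Try Q = True:
  (E OR K OR NOT Q OR NOT W) forces E = True.
  (K OR NOT Q OR U) forces U = True.
  clause (NOT E OR NOT U) is falsified — backtrack.
So Q = False.
Set E = True.
  then (NOT E OR NOT U) forces U = False.
  then (NOT E OR G OR U OR NOT W) forces G = True.
Set H = False.
All clauses satisfied.

K=F, W=T, Q=F, E=T, H=F, U=F, G=T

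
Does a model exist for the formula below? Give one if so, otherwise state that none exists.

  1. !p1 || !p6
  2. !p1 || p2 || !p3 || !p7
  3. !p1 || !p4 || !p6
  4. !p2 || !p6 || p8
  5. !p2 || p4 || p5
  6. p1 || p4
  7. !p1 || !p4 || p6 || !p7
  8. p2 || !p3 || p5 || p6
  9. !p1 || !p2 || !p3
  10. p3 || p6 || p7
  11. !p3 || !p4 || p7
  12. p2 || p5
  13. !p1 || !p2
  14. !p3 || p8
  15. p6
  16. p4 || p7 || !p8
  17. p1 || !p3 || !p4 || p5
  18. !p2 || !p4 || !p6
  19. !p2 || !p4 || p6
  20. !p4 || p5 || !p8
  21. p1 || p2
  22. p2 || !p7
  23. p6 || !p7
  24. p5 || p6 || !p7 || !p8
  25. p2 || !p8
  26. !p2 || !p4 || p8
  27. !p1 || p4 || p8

Unsatisfiable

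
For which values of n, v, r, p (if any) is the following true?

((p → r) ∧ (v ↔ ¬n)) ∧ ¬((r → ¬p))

n=F, v=T, r=T, p=T

  (p → r) ∧ (v ↔ ¬n) = True
    p → r = True
    v ↔ ¬n = True
      ¬n = True
  ¬((r → ¬p)) = True
    r → ¬p = False
      ¬p = False
Both conjuncts True, so the formula holds.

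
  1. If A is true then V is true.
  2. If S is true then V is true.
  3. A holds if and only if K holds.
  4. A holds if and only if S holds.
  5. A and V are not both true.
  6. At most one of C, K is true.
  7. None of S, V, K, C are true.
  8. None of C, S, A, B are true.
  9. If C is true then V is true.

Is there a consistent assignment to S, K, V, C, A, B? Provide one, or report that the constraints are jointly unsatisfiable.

S = False, K = False, V = False, C = False, A = False, B = False

  (1) A=F ⇒ V: vacuous ✓
  (2) S=F ⇒ V: vacuous ✓
  (3) A=F, K=F — same ✓
  (4) A=F, S=F — same ✓
  (5) A=F, V=F — not both ✓
  (6) {C, K}: 0 true — at most one ✓
  (7) {S, V, K, C}: 0 true — none ✓
  (8) {C, S, A, B}: 0 true — none ✓
  (9) C=F ⇒ V: vacuous ✓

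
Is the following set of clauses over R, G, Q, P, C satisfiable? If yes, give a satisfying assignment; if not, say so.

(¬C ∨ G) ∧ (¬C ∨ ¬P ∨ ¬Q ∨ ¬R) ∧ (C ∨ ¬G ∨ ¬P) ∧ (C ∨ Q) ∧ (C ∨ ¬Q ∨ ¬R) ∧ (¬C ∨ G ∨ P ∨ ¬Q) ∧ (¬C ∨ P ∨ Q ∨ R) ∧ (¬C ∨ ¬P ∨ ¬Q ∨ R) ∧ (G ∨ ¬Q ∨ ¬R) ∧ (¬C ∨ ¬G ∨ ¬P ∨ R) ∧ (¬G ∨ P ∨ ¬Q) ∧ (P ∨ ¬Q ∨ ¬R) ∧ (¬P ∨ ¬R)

R = False; G = False; Q = True; P = True; C = False

Set R = False.
Set G = False.
  then (¬C ∨ G) forces C = False.
  then (C ∨ Q) forces Q = True.
Set P = True.
All clauses satisfied.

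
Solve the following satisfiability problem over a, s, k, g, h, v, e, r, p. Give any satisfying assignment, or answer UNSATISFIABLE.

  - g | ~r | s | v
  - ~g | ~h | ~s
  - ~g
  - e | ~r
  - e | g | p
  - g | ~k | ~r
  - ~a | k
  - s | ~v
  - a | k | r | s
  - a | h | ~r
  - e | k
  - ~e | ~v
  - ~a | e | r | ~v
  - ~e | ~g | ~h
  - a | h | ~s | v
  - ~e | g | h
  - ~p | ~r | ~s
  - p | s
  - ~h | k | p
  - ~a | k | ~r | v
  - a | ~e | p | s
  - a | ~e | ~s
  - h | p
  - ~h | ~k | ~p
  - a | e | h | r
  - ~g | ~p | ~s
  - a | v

Unit clause (~g) forces g = False.
Set a = True.
  then (~a | k) forces k = True.
  then (g | ~k | ~r) forces r = False.
Set s = False.
  then (s | ~v) forces v = False.
  then (p | s) forces p = True.
  then (~h | ~k | ~p) forces h = False.
  then (~e | g | h) forces e = False.
All clauses satisfied.

a=T, s=F, k=T, g=F, h=F, v=F, e=F, r=F, p=T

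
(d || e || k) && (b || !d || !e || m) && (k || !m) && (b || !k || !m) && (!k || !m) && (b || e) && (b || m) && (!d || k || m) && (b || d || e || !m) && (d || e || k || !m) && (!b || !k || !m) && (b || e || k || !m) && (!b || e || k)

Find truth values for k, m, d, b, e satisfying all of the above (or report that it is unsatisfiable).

k=T, m=F, d=T, b=T, e=T

Set k = True.
  then (!k || !m) forces m = False.
  then (b || m) forces b = True.
Set d = True.
Set e = True.
All clauses satisfied.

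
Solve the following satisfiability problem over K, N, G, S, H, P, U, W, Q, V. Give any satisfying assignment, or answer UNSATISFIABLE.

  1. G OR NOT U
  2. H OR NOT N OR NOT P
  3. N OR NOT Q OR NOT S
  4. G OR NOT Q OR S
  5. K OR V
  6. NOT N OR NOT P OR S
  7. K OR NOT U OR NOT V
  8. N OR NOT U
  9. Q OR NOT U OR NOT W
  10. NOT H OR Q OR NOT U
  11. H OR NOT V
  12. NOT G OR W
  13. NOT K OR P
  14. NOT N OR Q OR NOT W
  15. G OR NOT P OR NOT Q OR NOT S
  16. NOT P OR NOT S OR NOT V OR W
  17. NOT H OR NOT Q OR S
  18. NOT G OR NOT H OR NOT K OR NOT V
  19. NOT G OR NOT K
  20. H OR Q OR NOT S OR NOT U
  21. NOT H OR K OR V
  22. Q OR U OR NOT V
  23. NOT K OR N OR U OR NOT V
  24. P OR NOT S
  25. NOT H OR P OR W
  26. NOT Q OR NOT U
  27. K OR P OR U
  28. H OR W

K = True, N = False, G = False, S = False, H = False, P = True, U = False, W = True, Q = False, V = False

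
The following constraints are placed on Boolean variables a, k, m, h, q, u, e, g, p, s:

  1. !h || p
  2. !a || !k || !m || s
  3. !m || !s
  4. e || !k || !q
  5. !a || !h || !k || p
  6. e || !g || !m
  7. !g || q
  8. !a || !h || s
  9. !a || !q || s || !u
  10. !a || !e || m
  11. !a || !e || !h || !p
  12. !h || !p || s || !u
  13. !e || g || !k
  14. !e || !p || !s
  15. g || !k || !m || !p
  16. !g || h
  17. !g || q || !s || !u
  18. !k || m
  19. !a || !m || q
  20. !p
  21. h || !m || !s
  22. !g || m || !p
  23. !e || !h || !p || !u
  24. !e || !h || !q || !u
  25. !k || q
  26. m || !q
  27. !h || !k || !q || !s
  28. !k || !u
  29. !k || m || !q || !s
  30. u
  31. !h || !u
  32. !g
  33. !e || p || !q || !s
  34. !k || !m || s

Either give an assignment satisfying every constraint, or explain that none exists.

a = False, k = False, m = False, h = False, q = False, u = True, e = False, g = False, p = False, s = False

Unit clause (!p) forces p = False.
Unit clause (u) forces u = True.
In (!h || !u) only !h is left, so h = False.
Unit clause (!g) forces g = False.
In (!k || !u) only !k is left, so k = False.
Set a = False.
Set m = False.
  then (m || !q) forces q = False.
Set e = False.
Set s = False.
All clauses satisfied.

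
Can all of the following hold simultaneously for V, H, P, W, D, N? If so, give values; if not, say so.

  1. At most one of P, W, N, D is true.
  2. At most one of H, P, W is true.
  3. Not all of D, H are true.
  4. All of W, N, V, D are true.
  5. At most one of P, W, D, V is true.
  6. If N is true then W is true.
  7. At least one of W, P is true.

Unsatisfiable

Case V = True:
  (4) forces W = True.
  Constraint (5) is violated (W=T, V=T) — contradiction.
Case V = False:
  Constraint (4) is violated (V=F) — contradiction.
Both cases fail — unsatisfiable.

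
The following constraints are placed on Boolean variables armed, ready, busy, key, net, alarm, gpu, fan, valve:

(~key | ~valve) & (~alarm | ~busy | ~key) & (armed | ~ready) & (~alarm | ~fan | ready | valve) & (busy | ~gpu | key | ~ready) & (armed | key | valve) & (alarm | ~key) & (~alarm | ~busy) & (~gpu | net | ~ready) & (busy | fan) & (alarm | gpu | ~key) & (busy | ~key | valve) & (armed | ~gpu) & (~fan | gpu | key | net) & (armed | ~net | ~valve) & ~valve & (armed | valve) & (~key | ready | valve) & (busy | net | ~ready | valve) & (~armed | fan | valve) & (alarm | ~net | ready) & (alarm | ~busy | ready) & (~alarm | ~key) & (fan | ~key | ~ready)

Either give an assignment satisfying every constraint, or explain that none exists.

Unit clause (~valve) forces valve = False.
In (armed | valve) only armed is left, so armed = True.
In (~armed | fan | valve) only fan is left, so fan = True.
Set ready = True.
Set busy = True.
  then (~alarm | ~busy) forces alarm = False.
  then (alarm | ~key) forces key = False.
Try net = False:
  (~gpu | net | ~ready) forces gpu = False.
  clause (~fan | gpu | key | net) is falsified — backtrack.
So net = True.
Set gpu = True.
All clauses satisfied.

armed = True, ready = True, busy = True, key = False, net = True, alarm = False, gpu = True, fan = True, valve = False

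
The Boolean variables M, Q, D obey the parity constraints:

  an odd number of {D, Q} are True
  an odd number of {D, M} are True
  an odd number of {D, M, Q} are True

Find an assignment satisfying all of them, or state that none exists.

M = False, Q = False, D = True

{D, Q}: 1 true → odd ✓
{D, M}: 1 true → odd ✓
{D, M, Q}: 1 true → odd ✓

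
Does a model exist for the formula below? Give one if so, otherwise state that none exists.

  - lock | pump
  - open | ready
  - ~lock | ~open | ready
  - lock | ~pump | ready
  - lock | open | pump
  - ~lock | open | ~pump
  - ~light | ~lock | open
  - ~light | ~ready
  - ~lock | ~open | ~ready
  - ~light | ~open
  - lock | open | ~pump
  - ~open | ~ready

light = False, lock = True, ready = True, pump = False, open = False

Try light = True:
  (~light | ~ready) forces ready = False.
  (open | ready) forces open = True.
  clause (~light | ~open) is falsified — backtrack.
So light = False.
Set lock = True.
Try ready = False:
  (open | ready) forces open = True.
  clause (~lock | ~open | ready) is falsified — backtrack.
So ready = True.
  then (~lock | ~open | ~ready) forces open = False.
  then (~lock | open | ~pump) forces pump = False.
All clauses satisfied.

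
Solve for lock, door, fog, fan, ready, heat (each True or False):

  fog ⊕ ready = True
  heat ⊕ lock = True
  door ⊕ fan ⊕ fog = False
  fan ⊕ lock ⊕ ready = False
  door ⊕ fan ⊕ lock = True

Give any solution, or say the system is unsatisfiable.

lock=T; door=F; fog=F; fan=F; ready=T; heat=F

fog ⊕ ready = F ⊕ T = True ✓
heat ⊕ lock = F ⊕ T = True ✓
door ⊕ fan ⊕ fog = F ⊕ F ⊕ F = False ✓
fan ⊕ lock ⊕ ready = F ⊕ T ⊕ T = False ✓
door ⊕ fan ⊕ lock = F ⊕ F ⊕ T = True ✓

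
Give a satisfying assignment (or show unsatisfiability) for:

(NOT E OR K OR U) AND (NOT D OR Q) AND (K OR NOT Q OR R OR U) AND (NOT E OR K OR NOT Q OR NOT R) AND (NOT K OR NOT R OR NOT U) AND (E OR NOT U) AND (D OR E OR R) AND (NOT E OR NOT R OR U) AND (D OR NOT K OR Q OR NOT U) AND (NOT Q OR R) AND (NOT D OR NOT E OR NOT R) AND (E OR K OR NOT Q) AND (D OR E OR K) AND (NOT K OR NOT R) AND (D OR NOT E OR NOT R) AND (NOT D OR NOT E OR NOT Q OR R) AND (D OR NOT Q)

D = False, U = True, K = False, R = False, Q = False, E = True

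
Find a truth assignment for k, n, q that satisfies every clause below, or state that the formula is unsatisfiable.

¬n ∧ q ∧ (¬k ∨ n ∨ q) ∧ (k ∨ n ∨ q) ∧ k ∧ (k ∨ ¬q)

Unit clause (¬n) forces n = False.
Unit clause (q) forces q = True.
Unit clause (k) forces k = True.
All clauses satisfied.

k: True; n: False; q: True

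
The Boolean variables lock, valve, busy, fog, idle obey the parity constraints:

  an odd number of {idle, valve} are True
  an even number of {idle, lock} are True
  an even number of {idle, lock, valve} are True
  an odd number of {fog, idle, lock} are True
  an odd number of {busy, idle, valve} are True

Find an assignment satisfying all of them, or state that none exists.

lock = True, valve = False, busy = False, fog = True, idle = True

{idle, valve}: 1 true → odd ✓
{idle, lock}: 2 true → even ✓
{idle, lock, valve}: 2 true → even ✓
{fog, idle, lock}: 3 true → odd ✓
{busy, idle, valve}: 1 true → odd ✓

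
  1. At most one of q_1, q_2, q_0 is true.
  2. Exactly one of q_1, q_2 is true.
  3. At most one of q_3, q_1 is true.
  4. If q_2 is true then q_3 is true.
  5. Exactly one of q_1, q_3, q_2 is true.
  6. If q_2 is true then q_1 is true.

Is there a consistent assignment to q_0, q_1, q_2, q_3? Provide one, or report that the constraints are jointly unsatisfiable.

q_0 = False, q_1 = True, q_2 = False, q_3 = False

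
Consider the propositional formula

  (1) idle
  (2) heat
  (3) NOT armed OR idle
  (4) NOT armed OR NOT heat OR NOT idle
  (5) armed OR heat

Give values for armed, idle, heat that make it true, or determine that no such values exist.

Unit clause (idle) forces idle = True.
Unit clause (heat) forces heat = True.
In (NOT armed OR NOT heat OR NOT idle) only NOT armed is left, so armed = False.
All clauses satisfied.

armed=F; idle=T; heat=T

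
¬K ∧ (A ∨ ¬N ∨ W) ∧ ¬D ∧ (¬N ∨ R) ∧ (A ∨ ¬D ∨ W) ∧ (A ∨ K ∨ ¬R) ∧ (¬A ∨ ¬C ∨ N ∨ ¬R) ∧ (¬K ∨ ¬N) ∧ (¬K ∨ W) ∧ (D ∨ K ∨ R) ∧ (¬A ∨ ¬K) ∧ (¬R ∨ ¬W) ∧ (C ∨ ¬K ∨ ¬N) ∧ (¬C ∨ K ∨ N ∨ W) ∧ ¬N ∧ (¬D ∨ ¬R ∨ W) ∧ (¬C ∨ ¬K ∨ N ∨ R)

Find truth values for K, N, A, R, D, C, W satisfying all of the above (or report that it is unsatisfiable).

Unit clause (¬K) forces K = False.
Unit clause (¬D) forces D = False.
In (D ∨ K ∨ R) only R is left, so R = True.
In (¬R ∨ ¬W) only ¬W is left, so W = False.
Unit clause (¬N) forces N = False.
In (A ∨ K ∨ ¬R) only A is left, so A = True.
In (¬A ∨ ¬C ∨ N ∨ ¬R) only ¬C is left, so C = False.
All clauses satisfied.

K = False, N = False, A = True, R = True, D = False, C = False, W = False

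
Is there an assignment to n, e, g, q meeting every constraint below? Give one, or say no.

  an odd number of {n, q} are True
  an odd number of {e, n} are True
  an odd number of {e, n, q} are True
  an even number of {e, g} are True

n: True, e: False, g: False, q: False

{n, q}: 1 true → odd ✓
{e, n}: 1 true → odd ✓
{e, n, q}: 1 true → odd ✓
{e, g}: 0 true → even ✓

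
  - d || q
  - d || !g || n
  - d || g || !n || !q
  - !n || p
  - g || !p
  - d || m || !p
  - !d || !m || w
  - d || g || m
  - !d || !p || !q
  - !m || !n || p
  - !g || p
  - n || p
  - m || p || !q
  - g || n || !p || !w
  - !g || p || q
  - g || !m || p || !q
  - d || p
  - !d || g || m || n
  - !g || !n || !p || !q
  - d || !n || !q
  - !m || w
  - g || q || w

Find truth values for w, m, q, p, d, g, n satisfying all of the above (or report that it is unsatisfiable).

w = True, m = False, q = False, p = True, d = True, g = True, n = False

Set w = True.
Set m = False.
Try q = True:
  (m || p || !q) forces p = True.
  (g || !p) forces g = True.
  (d || m || !p) forces d = True.
  clause (!d || !p || !q) is falsified — backtrack.
So q = False.
  then (d || q) forces d = True.
Set p = True.
  then (g || !p) forces g = True.
Set n = False.
All clauses satisfied.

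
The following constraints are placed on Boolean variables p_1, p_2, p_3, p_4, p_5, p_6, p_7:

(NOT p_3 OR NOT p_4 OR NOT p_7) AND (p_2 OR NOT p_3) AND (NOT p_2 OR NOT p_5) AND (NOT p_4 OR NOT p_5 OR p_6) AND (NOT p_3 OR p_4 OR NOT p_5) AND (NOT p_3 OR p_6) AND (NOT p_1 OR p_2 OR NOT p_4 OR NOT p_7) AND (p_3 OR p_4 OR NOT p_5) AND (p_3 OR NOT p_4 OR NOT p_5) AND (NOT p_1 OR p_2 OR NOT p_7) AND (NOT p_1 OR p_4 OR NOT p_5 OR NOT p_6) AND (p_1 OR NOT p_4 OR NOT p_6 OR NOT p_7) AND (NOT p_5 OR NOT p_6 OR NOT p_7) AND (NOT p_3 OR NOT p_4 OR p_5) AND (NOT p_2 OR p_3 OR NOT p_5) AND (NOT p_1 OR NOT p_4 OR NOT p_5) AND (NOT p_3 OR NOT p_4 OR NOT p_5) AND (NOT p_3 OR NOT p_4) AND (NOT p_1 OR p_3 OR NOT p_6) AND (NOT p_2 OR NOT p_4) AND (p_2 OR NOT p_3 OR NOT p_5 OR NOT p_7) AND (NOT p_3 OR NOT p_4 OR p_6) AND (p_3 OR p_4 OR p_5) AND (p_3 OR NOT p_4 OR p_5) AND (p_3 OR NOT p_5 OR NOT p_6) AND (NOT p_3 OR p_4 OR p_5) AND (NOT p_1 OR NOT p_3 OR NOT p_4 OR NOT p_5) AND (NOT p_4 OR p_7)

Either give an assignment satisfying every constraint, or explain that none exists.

Case p_4 = True:
  (NOT p_3 OR NOT p_4) forces p_3 = False.
  (p_3 OR NOT p_4 OR NOT p_5) forces p_5 = False.
  Clause (p_3 OR NOT p_4 OR p_5) is falsified — contradiction.
Case p_4 = False:
  If p_3 = True:
    (p_2 OR NOT p_3) forces p_2 = True.
    (NOT p_2 OR NOT p_5) forces p_5 = False.
    clause (NOT p_3 OR p_4 OR p_5) is falsified.
  If p_3 = False:
    (p_3 OR p_4 OR NOT p_5) forces p_5 = False.
    clause (p_3 OR p_4 OR p_5) is falsified.
  Every sub-case reaches a contradiction.
Both cases fail, so the formula is unsatisfiable.

UNSATISFIABLE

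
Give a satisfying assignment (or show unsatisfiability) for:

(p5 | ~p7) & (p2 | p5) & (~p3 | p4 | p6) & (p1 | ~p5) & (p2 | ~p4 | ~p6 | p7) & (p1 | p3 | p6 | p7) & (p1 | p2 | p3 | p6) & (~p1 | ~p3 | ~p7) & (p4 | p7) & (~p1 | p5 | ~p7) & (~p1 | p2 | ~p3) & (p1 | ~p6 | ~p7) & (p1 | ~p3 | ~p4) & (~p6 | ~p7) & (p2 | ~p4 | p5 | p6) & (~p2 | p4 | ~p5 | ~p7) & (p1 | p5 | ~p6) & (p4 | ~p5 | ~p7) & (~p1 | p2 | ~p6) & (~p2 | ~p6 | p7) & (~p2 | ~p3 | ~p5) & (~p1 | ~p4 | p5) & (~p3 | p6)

p1 = True, p2 = True, p3 = False, p4 = True, p5 = True, p6 = False, p7 = True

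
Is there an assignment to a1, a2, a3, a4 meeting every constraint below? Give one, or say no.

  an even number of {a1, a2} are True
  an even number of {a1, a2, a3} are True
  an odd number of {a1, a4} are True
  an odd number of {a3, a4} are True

a1 = False, a2 = False, a3 = False, a4 = True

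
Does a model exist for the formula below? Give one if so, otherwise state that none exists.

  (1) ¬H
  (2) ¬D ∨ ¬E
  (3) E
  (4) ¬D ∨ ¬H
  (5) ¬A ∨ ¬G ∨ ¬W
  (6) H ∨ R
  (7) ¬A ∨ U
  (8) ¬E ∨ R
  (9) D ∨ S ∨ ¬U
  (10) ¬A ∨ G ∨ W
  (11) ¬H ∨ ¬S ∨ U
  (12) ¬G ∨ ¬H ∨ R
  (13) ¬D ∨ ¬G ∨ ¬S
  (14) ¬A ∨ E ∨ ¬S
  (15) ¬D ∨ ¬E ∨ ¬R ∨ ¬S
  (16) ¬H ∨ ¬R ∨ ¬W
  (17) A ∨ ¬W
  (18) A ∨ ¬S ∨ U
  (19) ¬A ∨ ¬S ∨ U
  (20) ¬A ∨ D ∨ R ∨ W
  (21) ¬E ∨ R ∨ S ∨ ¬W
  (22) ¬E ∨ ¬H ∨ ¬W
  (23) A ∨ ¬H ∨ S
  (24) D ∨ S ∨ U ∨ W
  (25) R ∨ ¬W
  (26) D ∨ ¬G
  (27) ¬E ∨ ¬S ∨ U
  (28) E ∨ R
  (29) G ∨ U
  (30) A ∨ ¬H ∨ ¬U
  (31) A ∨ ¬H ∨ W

A: False, D: False, U: True, W: False, H: False, S: True, E: True, R: True, G: False

Unit clause (¬H) forces H = False.
Unit clause (E) forces E = True.
In (H ∨ R) only R is left, so R = True.
In (¬D ∨ ¬E) only ¬D is left, so D = False.
In (D ∨ ¬G) only ¬G is left, so G = False.
In (G ∨ U) only U is left, so U = True.
In (D ∨ S ∨ ¬U) only S is left, so S = True.
Set A = False.
  then (A ∨ ¬W) forces W = False.
All clauses satisfied.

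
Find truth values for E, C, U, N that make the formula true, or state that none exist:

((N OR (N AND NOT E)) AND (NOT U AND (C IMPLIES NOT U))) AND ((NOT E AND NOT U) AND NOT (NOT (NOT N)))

Unsatisfiable

Case N = True: the conjunct NOT (NOT (NOT N)) becomes NOT (NOT False) = False.
Case N = False: the conjunct N OR (N AND NOT E) becomes False OR (False AND NOT E) = False.
Both cases fail — unsatisfiable.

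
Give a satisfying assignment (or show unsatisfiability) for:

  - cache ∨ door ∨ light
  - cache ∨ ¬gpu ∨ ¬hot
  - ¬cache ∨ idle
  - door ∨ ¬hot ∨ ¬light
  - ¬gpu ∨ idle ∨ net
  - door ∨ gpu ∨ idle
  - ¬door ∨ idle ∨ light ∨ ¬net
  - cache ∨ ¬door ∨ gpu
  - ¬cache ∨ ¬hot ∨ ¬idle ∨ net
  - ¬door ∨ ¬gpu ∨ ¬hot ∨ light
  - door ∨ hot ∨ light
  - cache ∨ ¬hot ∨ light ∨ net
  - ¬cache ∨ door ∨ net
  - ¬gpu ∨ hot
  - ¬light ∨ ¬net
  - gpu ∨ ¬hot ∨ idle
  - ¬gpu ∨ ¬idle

Set door = True.
Set light = False.
Set net = False.
Try idle = False:
  (¬cache ∨ idle) forces cache = False.
  (¬gpu ∨ idle ∨ net) forces gpu = False.
  clause (cache ∨ ¬door ∨ gpu) is falsified — backtrack.
So idle = True.
  then (¬gpu ∨ ¬idle) forces gpu = False.
  then (cache ∨ ¬door ∨ gpu) forces cache = True.
  then (¬cache ∨ ¬hot ∨ ¬idle ∨ net) forces hot = False.
All clauses satisfied.

door: True, light: False, net: False, idle: True, cache: True, gpu: False, hot: False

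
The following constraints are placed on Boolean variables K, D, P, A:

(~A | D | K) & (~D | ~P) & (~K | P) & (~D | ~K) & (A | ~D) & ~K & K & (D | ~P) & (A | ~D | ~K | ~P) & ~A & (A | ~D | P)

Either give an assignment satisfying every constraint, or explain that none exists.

No satisfying assignment exists.

Case K = True:
  Clause (~K) is falsified — contradiction.
Case K = False:
  Clause (K) is falsified — contradiction.
Both cases fail, so the formula is unsatisfiable.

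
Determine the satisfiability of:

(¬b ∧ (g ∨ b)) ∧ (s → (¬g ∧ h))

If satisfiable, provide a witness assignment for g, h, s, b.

g=T, h=T, s=F, b=F

  ¬b ∧ (g ∨ b) = True
    ¬b = True
    g ∨ b = True
  s → (¬g ∧ h) = True
    ¬g ∧ h = False
      ¬g = False
Both conjuncts True, so the formula holds.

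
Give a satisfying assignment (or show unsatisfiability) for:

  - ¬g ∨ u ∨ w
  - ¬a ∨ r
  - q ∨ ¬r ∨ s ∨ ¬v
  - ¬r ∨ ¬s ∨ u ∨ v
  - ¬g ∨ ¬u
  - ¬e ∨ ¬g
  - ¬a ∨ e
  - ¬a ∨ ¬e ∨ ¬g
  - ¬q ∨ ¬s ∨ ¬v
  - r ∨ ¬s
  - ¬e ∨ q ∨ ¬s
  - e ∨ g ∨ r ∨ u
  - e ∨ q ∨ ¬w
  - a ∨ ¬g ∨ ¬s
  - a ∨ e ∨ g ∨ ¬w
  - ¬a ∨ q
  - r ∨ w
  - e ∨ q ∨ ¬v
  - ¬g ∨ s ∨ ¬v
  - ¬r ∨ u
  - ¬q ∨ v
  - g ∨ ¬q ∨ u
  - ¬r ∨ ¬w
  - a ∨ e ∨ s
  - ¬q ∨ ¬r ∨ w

Set q = False.
  then (¬a ∨ q) forces a = False.
Set s = False.
  then (a ∨ e ∨ s) forces e = True.
  then (¬e ∨ ¬g) forces g = False.
Set v = False.
Set r = False.
  then (r ∨ w) forces w = True.
Set u = False.
All clauses satisfied.

q=F, s=F, a=F, v=F, g=F, r=F, u=F, w=T, e=T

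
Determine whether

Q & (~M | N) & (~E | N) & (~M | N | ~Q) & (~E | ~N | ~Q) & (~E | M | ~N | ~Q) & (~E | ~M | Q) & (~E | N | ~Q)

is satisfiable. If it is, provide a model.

N=F, Q=T, M=F, E=F

Unit clause (Q) forces Q = True.
Set N = False.
  then (~M | N) forces M = False.
  then (~E | N) forces E = False.
All clauses satisfied.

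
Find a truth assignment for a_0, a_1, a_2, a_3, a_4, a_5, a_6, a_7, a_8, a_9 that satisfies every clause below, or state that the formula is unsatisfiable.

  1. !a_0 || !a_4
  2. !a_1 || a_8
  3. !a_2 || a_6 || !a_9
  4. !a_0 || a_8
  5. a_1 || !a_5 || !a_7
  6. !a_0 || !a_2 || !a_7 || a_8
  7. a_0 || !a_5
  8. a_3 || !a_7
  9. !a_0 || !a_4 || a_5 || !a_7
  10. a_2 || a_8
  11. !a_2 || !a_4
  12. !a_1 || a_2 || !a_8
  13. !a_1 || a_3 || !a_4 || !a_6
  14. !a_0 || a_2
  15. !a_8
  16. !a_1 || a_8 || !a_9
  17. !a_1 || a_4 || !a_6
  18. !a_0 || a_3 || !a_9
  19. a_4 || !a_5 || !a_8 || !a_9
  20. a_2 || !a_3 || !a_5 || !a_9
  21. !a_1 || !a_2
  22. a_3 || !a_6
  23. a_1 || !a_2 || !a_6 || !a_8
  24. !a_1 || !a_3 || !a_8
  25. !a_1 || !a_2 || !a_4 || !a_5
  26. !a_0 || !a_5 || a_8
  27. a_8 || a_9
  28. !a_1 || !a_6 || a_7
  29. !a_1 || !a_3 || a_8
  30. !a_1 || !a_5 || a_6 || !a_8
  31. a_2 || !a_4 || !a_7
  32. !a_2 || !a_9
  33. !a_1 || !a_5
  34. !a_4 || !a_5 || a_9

Case a_8 = True:
  Clause (!a_8) is falsified — contradiction.
Case a_8 = False:
  (!a_1 || a_8) forces a_1 = False.
  (!a_0 || a_8) forces a_0 = False.
  (a_0 || !a_5) forces a_5 = False.
  (a_2 || a_8) forces a_2 = True.
  (!a_2 || !a_4) forces a_4 = False.
  (a_8 || a_9) forces a_9 = True.
  Clause (!a_2 || !a_9) is falsified — contradiction.
Both cases fail, so the formula is unsatisfiable.

UNSATISFIABLE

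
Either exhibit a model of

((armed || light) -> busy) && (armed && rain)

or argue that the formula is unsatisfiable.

armed=T, rain=T, busy=T, light=T

  (armed || light) -> busy = True
    armed || light = True
  armed && rain = True
Both conjuncts True, so the formula holds.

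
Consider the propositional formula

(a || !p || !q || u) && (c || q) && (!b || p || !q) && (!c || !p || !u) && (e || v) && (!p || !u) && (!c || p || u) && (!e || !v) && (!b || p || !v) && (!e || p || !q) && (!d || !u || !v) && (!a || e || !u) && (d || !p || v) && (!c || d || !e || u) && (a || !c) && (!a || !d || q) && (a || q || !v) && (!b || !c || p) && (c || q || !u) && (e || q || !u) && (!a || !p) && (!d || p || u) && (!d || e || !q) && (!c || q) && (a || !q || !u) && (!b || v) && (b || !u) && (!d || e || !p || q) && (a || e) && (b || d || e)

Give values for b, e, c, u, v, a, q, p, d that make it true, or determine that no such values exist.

Unsatisfiable — no assignment works.

Case q = True:
  If p = True:
    (!p || !u) forces u = False.
    (a || !p || !q || u) forces a = True.
    clause (!a || !p) is falsified.
  If p = False:
    (!b || p || !q) forces b = False.
    (!e || p || !q) forces e = False.
    (e || v) forces v = True.
    (!d || e || !q) forces d = False.
    clause (b || d || e) is falsified.
  Every sub-case reaches a contradiction.
Case q = False:
  (c || q) forces c = True.
  Clause (!c || q) is falsified — contradiction.
Both cases fail, so the formula is unsatisfiable.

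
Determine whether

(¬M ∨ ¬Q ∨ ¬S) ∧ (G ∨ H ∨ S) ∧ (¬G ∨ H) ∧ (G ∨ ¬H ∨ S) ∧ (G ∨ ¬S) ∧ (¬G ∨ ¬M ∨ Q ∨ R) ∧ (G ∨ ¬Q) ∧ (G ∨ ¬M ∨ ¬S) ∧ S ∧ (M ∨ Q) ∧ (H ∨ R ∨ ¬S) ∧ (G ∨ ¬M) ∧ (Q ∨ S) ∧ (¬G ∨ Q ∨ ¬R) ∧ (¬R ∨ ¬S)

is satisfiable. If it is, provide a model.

Unit clause (S) forces S = True.
In (¬R ∨ ¬S) only ¬R is left, so R = False.
In (G ∨ ¬S) only G is left, so G = True.
In (H ∨ R ∨ ¬S) only H is left, so H = True.
Set Q = True.
  then (¬M ∨ ¬Q ∨ ¬S) forces M = False.
All clauses satisfied.

Q: True; H: True; M: False; G: True; R: False; S: True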